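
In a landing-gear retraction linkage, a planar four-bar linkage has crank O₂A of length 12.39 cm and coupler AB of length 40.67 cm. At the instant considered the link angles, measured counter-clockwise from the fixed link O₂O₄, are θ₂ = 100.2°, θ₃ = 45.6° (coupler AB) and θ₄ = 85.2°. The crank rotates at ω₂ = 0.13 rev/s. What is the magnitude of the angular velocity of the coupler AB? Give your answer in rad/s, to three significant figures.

0.101

ω₂ = 0.8168 rad/s (from 0.13 rev/s).
Differentiating the loop-closure r₂e^{iθ₂}+r₃e^{iθ₃}=r₁+r₄e^{iθ₄} gives r₂ω₂e^{iθ₂}+r₃ω₃e^{iθ₃}=r₄ω₄e^{iθ₄}.
Eliminating the other unknown: ω₃ = r₂ω₂ sin(θ₄−θ₂) / [r₃ sin(θ₃−θ₄)].
Numerator sine = -0.25882; denominator sine = -0.63742.
Result = 0.1239·0.8168·(-0.25882) / (0.4067·(-0.63742)) = +0.10104 rad/s; magnitude 0.10104 rad/s.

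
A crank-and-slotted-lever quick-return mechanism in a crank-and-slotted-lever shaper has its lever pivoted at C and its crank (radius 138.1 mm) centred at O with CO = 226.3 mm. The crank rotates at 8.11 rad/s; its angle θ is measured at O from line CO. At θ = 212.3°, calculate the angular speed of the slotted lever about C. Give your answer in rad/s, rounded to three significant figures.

3.41

ω = 8.11 rad/s
Crank pin A relative to C: A = (d + r cosθ, r sinθ); lever angle φ = atan2(r sinθ, d + r cosθ).
Differentiating tanφ: φ̇ = rω(d cosθ + r)/(d² + r² + 2dr cosθ).
d² + r² + 2dr cosθ = |CA|² = 0.017451 m²;  d cosθ + r = -0.053183 m.
|ω_lever| = |0.1381·8.11·-0.053183| / 0.017451 = 3.4132 rad/s.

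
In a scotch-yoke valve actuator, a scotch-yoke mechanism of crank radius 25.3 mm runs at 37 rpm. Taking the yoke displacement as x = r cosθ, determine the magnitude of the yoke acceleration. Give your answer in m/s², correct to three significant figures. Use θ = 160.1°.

ω = 3.875 rad/s (from 37 rpm).
x = r cosθ ⇒ ẍ = −rω² cosθ (ω constant).
|a| = rω²|cosθ| = 0.0253·(3.875)²·|cos 160.1°| = 0.35714 m/s².

0.357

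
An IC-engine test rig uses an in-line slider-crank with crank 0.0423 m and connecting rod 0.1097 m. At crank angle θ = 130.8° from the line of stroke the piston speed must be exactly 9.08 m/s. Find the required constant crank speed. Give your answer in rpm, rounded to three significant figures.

For an in-line slider-crank, |v_piston| = rω|sinθ|·[1 + r cosθ/√(L² − r² sin²θ)].
With r = 0.0423 m, L = 0.1097 m, θ = 130.8°: the bracketed kinematic factor |dx/dθ| = 0.023586 m.
ω = v/|dx/dθ| = 9.08/0.023586 = 384.98 rad/s.
N = 60ω/(2π) = 3676.3 rpm.

3680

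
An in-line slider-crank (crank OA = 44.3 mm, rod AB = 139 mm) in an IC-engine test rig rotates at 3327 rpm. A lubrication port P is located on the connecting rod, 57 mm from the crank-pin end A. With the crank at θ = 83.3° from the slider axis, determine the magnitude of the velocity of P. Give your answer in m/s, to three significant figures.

15.6

ω = 348.4 rad/s.  Crank-pin speed |V_A| = rω = 15.434 m/s, perpendicular to OA.
Rod angle: sinφ = −(r/L) sinθ ⇒ φ = -18.453°; ω_rod = −rω cosθ/√(L²−r²sin²θ) = -13.657 rad/s.
V_P = V_A + ω_rod × AP, with AP = 0.057 m along the rod.
Components: V_Px = −rω sinθ − a·ω_rod·sinφ = -15.575 m/s;  V_Py = rω cosθ + a·ω_rod·cosφ = +1.0623 m/s.
|V_P| = √(V_Px² + V_Py²) = 15.611 m/s.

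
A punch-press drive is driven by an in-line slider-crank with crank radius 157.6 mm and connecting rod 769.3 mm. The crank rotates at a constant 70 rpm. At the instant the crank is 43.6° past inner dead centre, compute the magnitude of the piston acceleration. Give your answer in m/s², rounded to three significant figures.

6.24

ω = 2π·70/60 = 7.33 rad/s
x(θ) = r cosθ + √(L² − r² sin²θ); with ω constant, a = ω²·d²x/dθ².
d²x/dθ² = −r cosθ − r²(cos2θ)/√u − r⁴ sin²2θ/(4u^{3/2}),  u = L² − r² sin²θ = 0.58001 m².
Substituting r = 0.1576 m, L = 0.7693 m, θ = 43.6°: d²x/dθ² = -0.11607 m.
a = ω²·d²x/dθ² = (7.33)²·(-0.11607) = -6.237 m/s²;  |a| = 6.237 m/s².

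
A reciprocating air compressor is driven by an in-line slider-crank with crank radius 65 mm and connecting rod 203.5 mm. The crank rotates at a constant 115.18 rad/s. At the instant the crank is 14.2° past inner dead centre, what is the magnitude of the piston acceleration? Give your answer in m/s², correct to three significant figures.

1080

ω = 115.2 rad/s
x(θ) = r cosθ + √(L² − r² sin²θ); with ω constant, a = ω²·d²x/dθ².
d²x/dθ² = −r cosθ − r²(cos2θ)/√u − r⁴ sin²2θ/(4u^{3/2}),  u = L² − r² sin²θ = 0.041158 m².
Substituting r = 0.065 m, L = 0.2035 m, θ = 14.2°: d²x/dθ² = -0.081454 m.
a = ω²·d²x/dθ² = (115.2)²·(-0.081454) = -1080.6 m/s²;  |a| = 1080.6 m/s².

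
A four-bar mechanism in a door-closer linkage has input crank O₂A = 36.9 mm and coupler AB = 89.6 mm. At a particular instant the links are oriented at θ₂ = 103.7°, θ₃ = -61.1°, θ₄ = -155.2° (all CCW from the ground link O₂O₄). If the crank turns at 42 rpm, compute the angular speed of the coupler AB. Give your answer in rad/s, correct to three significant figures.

ω₂ = 4.398 rad/s (from 42 rpm).
Differentiating the loop-closure r₂e^{iθ₂}+r₃e^{iθ₃}=r₁+r₄e^{iθ₄} gives r₂ω₂e^{iθ₂}+r₃ω₃e^{iθ₃}=r₄ω₄e^{iθ₄}.
Eliminating the other unknown: ω₃ = r₂ω₂ sin(θ₄−θ₂) / [r₃ sin(θ₃−θ₄)].
Numerator sine = +0.98129; denominator sine = +0.99744.
Result = 0.0369·4.398·(+0.98129) / (0.0896·(+0.99744)) = +1.782 rad/s; magnitude 1.782 rad/s.

1.78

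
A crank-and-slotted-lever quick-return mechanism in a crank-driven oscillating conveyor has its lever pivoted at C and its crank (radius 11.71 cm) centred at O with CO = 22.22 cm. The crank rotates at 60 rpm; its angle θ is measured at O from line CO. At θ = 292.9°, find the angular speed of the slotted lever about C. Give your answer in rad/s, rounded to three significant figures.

1.80

ω = 6.283 rad/s (from 60 rpm).
Crank pin A relative to C: A = (d + r cosθ, r sinθ); lever angle φ = atan2(r sinθ, d + r cosθ).
Differentiating tanφ: φ̇ = rω(d cosθ + r)/(d² + r² + 2dr cosθ).
d² + r² + 2dr cosθ = |CA|² = 0.083335 m²;  d cosθ + r = +0.20356 m.
|ω_lever| = |0.1171·6.283·+0.20356| / 0.083335 = 1.7973 rad/s.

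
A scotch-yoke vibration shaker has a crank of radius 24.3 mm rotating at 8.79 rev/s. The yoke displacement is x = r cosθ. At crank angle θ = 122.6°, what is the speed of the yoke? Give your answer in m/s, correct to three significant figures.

1.13

ω = 55.23 rad/s (from 8.79 rev/s).
x = r cosθ ⇒ ẋ = −rω sinθ.
|v| = rω|sinθ| = 0.0243·55.23·|sin 122.6°| = 1.1306 m/s.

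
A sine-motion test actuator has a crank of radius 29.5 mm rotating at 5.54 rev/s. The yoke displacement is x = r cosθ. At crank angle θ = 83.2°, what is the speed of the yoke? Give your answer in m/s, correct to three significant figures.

1.02

ω = 34.81 rad/s (from 5.54 rev/s).
x = r cosθ ⇒ ẋ = −rω sinθ.
|v| = rω|sinθ| = 0.0295·34.81·|sin 83.2°| = 1.0196 m/s.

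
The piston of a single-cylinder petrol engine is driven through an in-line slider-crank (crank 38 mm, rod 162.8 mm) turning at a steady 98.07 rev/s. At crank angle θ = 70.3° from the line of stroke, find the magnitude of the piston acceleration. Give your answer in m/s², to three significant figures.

2220

ω = 2π·98.1 = 616.2 rad/s
x(θ) = r cosθ + √(L² − r² sin²θ); with ω constant, a = ω²·d²x/dθ².
d²x/dθ² = −r cosθ − r²(cos2θ)/√u − r⁴ sin²2θ/(4u^{3/2}),  u = L² − r² sin²θ = 0.0252239 m².
Substituting r = 0.038 m, L = 0.1628 m, θ = 70.3°: d²x/dθ² = -0.0058363 m.
a = ω²·d²x/dθ² = (616.2)²·(-0.0058363) = -2216 m/s²;  |a| = 2216 m/s².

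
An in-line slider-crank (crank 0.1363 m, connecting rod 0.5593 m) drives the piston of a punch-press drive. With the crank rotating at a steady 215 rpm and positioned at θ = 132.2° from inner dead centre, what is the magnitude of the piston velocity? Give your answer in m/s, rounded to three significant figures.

1.89

ω = 2π·215/60 = 22.51 rad/s
For an in-line slider-crank, x = r cosθ + √(L² − r² sin²θ), so v = −rω sinθ·[1 + r cosθ/√(L² − r² sin²θ)].
With r = 0.1363 m, L = 0.5593 m, θ = 132.2°: √(L² − r² sin²θ) = 0.55011 m.
v = −0.1363·22.51·0.74080·[1 + 0.1363·-0.67172/0.55011] = -1.895 m/s.
|v| = 1.895 m/s.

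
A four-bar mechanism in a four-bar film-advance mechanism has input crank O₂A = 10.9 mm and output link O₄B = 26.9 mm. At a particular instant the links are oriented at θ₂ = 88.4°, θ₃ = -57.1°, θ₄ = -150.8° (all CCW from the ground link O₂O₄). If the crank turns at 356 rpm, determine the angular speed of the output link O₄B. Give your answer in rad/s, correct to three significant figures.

8.57

ω₂ = 37.28 rad/s (from 356 rpm).
Differentiating the loop-closure r₂e^{iθ₂}+r₃e^{iθ₃}=r₁+r₄e^{iθ₄} gives r₂ω₂e^{iθ₂}+r₃ω₃e^{iθ₃}=r₄ω₄e^{iθ₄}.
Eliminating the other unknown: ω₄ = r₂ω₂ sin(θ₂−θ₃) / [r₄ sin(θ₄−θ₃)].
Numerator sine = +0.56641; denominator sine = -0.99792.
Result = 0.0109·37.28·(+0.56641) / (0.0269·(-0.99792)) = -8.5741 rad/s; magnitude 8.5741 rad/s.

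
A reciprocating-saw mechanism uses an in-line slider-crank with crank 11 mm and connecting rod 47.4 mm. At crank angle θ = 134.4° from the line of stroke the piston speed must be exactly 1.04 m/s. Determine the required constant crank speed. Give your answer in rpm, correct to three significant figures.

1510

For an in-line slider-crank, |v_piston| = rω|sinθ|·[1 + r cosθ/√(L² − r² sin²θ)].
With r = 0.011 m, L = 0.0474 m, θ = 134.4°: the bracketed kinematic factor |dx/dθ| = 0.0065652 m.
ω = v/|dx/dθ| = 1.04/0.0065652 = 158.41 rad/s.
N = 60ω/(2π) = 1512.7 rpm.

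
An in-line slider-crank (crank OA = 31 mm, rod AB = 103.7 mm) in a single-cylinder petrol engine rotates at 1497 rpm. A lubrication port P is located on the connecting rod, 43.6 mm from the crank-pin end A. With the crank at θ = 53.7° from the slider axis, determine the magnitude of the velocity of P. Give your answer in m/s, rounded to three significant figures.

ω = 156.8 rad/s.  Crank-pin speed |V_A| = rω = 4.8597 m/s, perpendicular to OA.
Rod angle: sinφ = −(r/L) sinθ ⇒ φ = -13.941°; ω_rod = −rω cosθ/√(L²−r²sin²θ) = -28.586 rad/s.
V_P = V_A + ω_rod × AP, with AP = 0.0436 m along the rod.
Components: V_Px = −rω sinθ − a·ω_rod·sinφ = -4.2169 m/s;  V_Py = rω cosθ + a·ω_rod·cosφ = +1.6674 m/s.
|V_P| = √(V_Px² + V_Py²) = 4.5346 m/s.

4.53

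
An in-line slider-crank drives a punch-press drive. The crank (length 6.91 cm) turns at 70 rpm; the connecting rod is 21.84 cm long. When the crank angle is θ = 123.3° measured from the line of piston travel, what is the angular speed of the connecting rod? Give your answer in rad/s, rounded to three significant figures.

ω = 7.33 rad/s (converted from 70 rpm).
The rod makes angle φ with the slider axis where L sinφ = r sinθ; differentiating, L cosφ·φ̇ = r ω cosθ.
L cosφ = √(L² − r² sin²θ) = 0.21063 m.
|ω_rod| = r ω |cosθ| / √(L² − r² sin²θ) = 0.0691·7.33·0.54902/0.21063 = 1.3203 rad/s.

1.32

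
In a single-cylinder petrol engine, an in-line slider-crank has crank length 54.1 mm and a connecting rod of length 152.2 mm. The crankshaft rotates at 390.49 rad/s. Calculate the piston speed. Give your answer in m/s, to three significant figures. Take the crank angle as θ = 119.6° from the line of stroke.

15.0

ω = 390.5 rad/s
For an in-line slider-crank, x = r cosθ + √(L² − r² sin²θ), so v = −rω sinθ·[1 + r cosθ/√(L² − r² sin²θ)].
With r = 0.0541 m, L = 0.1522 m, θ = 119.6°: √(L² − r² sin²θ) = 0.14475 m.
v = −0.0541·390.5·0.86949·[1 + 0.0541·-0.49394/0.14475] = -14.977 m/s.
|v| = 14.977 m/s.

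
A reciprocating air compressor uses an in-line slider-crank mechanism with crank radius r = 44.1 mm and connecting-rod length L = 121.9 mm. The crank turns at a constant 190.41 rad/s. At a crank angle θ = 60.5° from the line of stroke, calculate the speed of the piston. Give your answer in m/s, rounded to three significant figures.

ω = 190.4 rad/s
For an in-line slider-crank, x = r cosθ + √(L² − r² sin²θ), so v = −rω sinθ·[1 + r cosθ/√(L² − r² sin²θ)].
With r = 0.0441 m, L = 0.1219 m, θ = 60.5°: √(L² − r² sin²θ) = 0.1157 m.
v = −0.0441·190.4·0.87036·[1 + 0.0441·0.49242/0.1157] = -8.6802 m/s.
|v| = 8.6802 m/s.

8.68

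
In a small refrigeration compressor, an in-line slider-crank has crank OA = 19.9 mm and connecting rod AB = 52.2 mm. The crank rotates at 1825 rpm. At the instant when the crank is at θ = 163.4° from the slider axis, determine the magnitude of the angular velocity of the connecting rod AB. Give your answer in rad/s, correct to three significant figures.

ω = 191.1 rad/s (converted from 1825 rpm).
The rod makes angle φ with the slider axis where L sinφ = r sinθ; differentiating, L cosφ·φ̇ = r ω cosθ.
L cosφ = √(L² − r² sin²θ) = 0.051889 m.
|ω_rod| = r ω |cosθ| / √(L² − r² sin²θ) = 0.0199·191.1·0.95832/0.051889 = 70.239 rad/s.

70.2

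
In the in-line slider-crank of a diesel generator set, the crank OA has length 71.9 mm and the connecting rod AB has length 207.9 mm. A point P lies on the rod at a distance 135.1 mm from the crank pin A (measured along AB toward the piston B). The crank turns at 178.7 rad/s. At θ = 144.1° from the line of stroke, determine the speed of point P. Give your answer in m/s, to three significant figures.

7.13

ω = 178.7 rad/s.  Crank-pin speed |V_A| = rω = 12.849 m/s, perpendicular to OA.
Rod angle: sinφ = −(r/L) sinθ ⇒ φ = -11.700°; ω_rod = −rω cosθ/√(L²−r²sin²θ) = +51.124 rad/s.
V_P = V_A + ω_rod × AP, with AP = 0.1351 m along the rod.
Components: V_Px = −rω sinθ − a·ω_rod·sinφ = -6.1334 m/s;  V_Py = rω cosθ + a·ω_rod·cosφ = -3.6445 m/s.
|V_P| = √(V_Px² + V_Py²) = 7.1345 m/s.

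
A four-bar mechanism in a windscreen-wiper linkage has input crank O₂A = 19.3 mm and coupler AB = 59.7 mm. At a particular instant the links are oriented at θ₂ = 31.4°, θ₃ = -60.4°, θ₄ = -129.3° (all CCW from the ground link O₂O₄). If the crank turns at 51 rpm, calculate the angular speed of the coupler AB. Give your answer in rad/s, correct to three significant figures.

0.612

ω₂ = 5.341 rad/s (from 51 rpm).
Differentiating the loop-closure r₂e^{iθ₂}+r₃e^{iθ₃}=r₁+r₄e^{iθ₄} gives r₂ω₂e^{iθ₂}+r₃ω₃e^{iθ₃}=r₄ω₄e^{iθ₄}.
Eliminating the other unknown: ω₃ = r₂ω₂ sin(θ₄−θ₂) / [r₃ sin(θ₃−θ₄)].
Numerator sine = -0.33051; denominator sine = +0.93295.
Result = 0.0193·5.341·(-0.33051) / (0.0597·(+0.93295)) = -0.61166 rad/s; magnitude 0.61166 rad/s.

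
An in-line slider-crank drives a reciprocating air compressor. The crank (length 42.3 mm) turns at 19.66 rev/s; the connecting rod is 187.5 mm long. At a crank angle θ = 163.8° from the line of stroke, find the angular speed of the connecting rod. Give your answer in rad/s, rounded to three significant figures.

26.8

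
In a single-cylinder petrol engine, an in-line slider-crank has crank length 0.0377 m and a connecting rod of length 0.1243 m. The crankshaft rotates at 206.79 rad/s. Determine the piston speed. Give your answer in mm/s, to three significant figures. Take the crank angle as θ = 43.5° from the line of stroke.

6570

ω = 206.8 rad/s
For an in-line slider-crank, x = r cosθ + √(L² − r² sin²θ), so v = −rω sinθ·[1 + r cosθ/√(L² − r² sin²θ)].
With r = 0.0377 m, L = 0.1243 m, θ = 43.5°: √(L² − r² sin²θ) = 0.12156 m.
v = −0.0377·206.8·0.68835·[1 + 0.0377·0.72537/0.12156] = -6.5736 m/s.
|v| = 6.5736 m/s = 6573.6 mm/s.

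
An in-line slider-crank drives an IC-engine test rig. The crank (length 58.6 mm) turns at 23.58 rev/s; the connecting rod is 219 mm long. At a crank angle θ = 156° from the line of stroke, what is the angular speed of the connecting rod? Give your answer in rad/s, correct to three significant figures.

36.4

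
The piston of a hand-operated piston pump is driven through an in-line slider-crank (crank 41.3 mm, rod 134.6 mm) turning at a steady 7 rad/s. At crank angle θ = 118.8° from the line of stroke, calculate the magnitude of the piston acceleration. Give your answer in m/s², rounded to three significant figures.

1.31

ω = 7 rad/s
x(θ) = r cosθ + √(L² − r² sin²θ); with ω constant, a = ω²·d²x/dθ².
d²x/dθ² = −r cosθ − r²(cos2θ)/√u − r⁴ sin²2θ/(4u^{3/2}),  u = L² − r² sin²θ = 0.0168073 m².
Substituting r = 0.0413 m, L = 0.1346 m, θ = 118.8°: d²x/dθ² = +0.026708 m.
a = ω²·d²x/dθ² = (7)²·(+0.026708) = +1.3087 m/s²;  |a| = 1.3087 m/s².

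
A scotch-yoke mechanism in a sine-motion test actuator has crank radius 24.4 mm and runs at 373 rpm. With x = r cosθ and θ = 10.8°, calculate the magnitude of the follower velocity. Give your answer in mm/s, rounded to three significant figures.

179

ω = 39.06 rad/s (from 373 rpm).
x = r cosθ ⇒ ẋ = −rω sinθ.
|v| = rω|sinθ| = 0.0244·39.06·|sin 10.8°| = 0.17859 m/s = 178.59 mm/s.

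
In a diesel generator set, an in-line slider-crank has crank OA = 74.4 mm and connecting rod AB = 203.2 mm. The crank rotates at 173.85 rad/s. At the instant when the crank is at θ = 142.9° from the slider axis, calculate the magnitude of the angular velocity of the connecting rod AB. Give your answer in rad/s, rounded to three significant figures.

ω = 173.8 rad/s
The rod makes angle φ with the slider axis where L sinφ = r sinθ; differentiating, L cosφ·φ̇ = r ω cosθ.
L cosφ = √(L² − r² sin²θ) = 0.19818 m.
|ω_rod| = r ω |cosθ| / √(L² − r² sin²θ) = 0.0744·173.8·0.79758/0.19818 = 52.055 rad/s.

52.1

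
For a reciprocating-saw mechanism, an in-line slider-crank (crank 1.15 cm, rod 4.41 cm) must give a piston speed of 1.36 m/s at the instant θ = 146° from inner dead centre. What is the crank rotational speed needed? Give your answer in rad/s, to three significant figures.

For an in-line slider-crank, |v_piston| = rω|sinθ|·[1 + r cosθ/√(L² − r² sin²θ)].
With r = 0.0115 m, L = 0.0441 m, θ = 146°: the bracketed kinematic factor |dx/dθ| = 0.0050254 m.
ω = v/|dx/dθ| = 1.36/0.0050254 = 270.62 rad/s.

271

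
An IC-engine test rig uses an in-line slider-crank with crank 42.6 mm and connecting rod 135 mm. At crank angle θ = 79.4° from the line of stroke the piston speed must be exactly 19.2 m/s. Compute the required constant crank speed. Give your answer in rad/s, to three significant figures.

For an in-line slider-crank, |v_piston| = rω|sinθ|·[1 + r cosθ/√(L² − r² sin²θ)].
With r = 0.0426 m, L = 0.135 m, θ = 79.4°: the bracketed kinematic factor |dx/dθ| = 0.04443 m.
ω = v/|dx/dθ| = 19.2/0.04443 = 432.14 rad/s.

432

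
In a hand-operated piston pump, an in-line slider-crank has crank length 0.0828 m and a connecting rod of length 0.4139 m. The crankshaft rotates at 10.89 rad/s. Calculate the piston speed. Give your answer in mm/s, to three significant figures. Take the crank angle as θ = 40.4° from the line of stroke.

674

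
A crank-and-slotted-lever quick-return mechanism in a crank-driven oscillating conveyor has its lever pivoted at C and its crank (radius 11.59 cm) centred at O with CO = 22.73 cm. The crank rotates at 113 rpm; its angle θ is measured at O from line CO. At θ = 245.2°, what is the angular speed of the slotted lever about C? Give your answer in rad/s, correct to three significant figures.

ω = 11.83 rad/s (from 113 rpm).
Crank pin A relative to C: A = (d + r cosθ, r sinθ); lever angle φ = atan2(r sinθ, d + r cosθ).
Differentiating tanφ: φ̇ = rω(d cosθ + r)/(d² + r² + 2dr cosθ).
d² + r² + 2dr cosθ = |CA|² = 0.0429979 m²;  d cosθ + r = +0.020559 m.
|ω_lever| = |0.1159·11.83·+0.020559| / 0.0429979 = 0.65575 rad/s.

0.656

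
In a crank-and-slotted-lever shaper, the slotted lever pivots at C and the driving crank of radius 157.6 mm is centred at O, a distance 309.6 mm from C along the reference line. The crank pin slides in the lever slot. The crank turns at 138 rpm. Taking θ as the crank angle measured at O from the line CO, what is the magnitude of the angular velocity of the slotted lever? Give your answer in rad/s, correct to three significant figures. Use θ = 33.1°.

4.69

ω = 14.45 rad/s (from 138 rpm).
Crank pin A relative to C: A = (d + r cosθ, r sinθ); lever angle φ = atan2(r sinθ, d + r cosθ).
Differentiating tanφ: φ̇ = rω(d cosθ + r)/(d² + r² + 2dr cosθ).
d² + r² + 2dr cosθ = |CA|² = 0.202439 m²;  d cosθ + r = +0.41696 m.
|ω_lever| = |0.1576·14.45·+0.41696| / 0.202439 = 4.6909 rad/s.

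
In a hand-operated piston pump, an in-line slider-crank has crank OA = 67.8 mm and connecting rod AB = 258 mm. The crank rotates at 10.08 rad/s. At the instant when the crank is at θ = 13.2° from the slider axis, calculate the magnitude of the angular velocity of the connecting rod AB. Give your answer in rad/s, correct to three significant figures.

2.58

ω = 10.08 rad/s
The rod makes angle φ with the slider axis where L sinφ = r sinθ; differentiating, L cosφ·φ̇ = r ω cosθ.
L cosφ = √(L² − r² sin²θ) = 0.25754 m.
|ω_rod| = r ω |cosθ| / √(L² − r² sin²θ) = 0.0678·10.08·0.97358/0.25754 = 2.5836 rad/s.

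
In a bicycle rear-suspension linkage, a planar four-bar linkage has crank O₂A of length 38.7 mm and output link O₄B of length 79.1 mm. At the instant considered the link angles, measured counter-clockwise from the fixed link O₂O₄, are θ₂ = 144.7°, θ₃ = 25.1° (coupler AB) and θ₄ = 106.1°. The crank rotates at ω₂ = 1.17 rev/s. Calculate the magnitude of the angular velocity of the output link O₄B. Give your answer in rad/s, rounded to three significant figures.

ω₂ = 7.351 rad/s (from 1.17 rev/s).
Differentiating the loop-closure r₂e^{iθ₂}+r₃e^{iθ₃}=r₁+r₄e^{iθ₄} gives r₂ω₂e^{iθ₂}+r₃ω₃e^{iθ₃}=r₄ω₄e^{iθ₄}.
Eliminating the other unknown: ω₄ = r₂ω₂ sin(θ₂−θ₃) / [r₄ sin(θ₄−θ₃)].
Numerator sine = +0.86949; denominator sine = +0.98769.
Result = 0.0387·7.351·(+0.86949) / (0.0791·(+0.98769)) = +3.1663 rad/s; magnitude 3.1663 rad/s.

3.17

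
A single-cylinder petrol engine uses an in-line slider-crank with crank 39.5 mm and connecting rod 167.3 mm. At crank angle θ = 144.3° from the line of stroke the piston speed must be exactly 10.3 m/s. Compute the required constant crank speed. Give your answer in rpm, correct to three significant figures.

5290

For an in-line slider-crank, |v_piston| = rω|sinθ|·[1 + r cosθ/√(L² − r² sin²θ)].
With r = 0.0395 m, L = 0.1673 m, θ = 144.3°: the bracketed kinematic factor |dx/dθ| = 0.018588 m.
ω = v/|dx/dθ| = 10.3/0.018588 = 554.13 rad/s.
N = 60ω/(2π) = 5291.5 rpm.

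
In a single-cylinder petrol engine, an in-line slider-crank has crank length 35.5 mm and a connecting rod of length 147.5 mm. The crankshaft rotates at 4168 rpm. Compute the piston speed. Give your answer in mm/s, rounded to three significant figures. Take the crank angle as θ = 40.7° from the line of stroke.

ω = 2π·4168/60 = 436.5 rad/s
For an in-line slider-crank, x = r cosθ + √(L² − r² sin²θ), so v = −rω sinθ·[1 + r cosθ/√(L² − r² sin²θ)].
With r = 0.0355 m, L = 0.1475 m, θ = 40.7°: √(L² − r² sin²θ) = 0.14567 m.
v = −0.0355·436.5·0.65210·[1 + 0.0355·0.75813/0.14567] = -11.971 m/s.
|v| = 11.971 m/s = 11971 mm/s.

12000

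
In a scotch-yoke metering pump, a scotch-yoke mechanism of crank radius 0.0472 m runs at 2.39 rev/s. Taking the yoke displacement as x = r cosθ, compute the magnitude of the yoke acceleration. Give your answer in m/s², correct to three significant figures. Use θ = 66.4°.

4.26

ω = 15.02 rad/s (from 2.39 rev/s).
x = r cosθ ⇒ ẍ = −rω² cosθ (ω constant).
|a| = rω²|cosθ| = 0.0472·(15.02)²·|cos 66.4°| = 4.2612 m/s².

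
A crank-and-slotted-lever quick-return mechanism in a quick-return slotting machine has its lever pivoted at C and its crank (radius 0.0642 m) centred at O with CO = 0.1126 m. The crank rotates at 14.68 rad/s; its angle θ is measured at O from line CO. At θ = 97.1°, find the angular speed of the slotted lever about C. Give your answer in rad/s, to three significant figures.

ω = 14.68 rad/s
Crank pin A relative to C: A = (d + r cosθ, r sinθ); lever angle φ = atan2(r sinθ, d + r cosθ).
Differentiating tanφ: φ̇ = rω(d cosθ + r)/(d² + r² + 2dr cosθ).
d² + r² + 2dr cosθ = |CA|² = 0.0150134 m²;  d cosθ + r = +0.050282 m.
|ω_lever| = |0.0642·14.68·+0.050282| / 0.0150134 = 3.1565 rad/s.

3.16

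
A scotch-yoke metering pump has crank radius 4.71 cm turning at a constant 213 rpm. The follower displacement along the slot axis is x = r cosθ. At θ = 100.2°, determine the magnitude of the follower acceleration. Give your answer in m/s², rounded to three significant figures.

ω = 22.31 rad/s (from 213 rpm).
x = r cosθ ⇒ ẍ = −rω² cosθ (ω constant).
|a| = rω²|cosθ| = 0.0471·(22.31)²·|cos 100.2°| = 4.1497 m/s².

4.15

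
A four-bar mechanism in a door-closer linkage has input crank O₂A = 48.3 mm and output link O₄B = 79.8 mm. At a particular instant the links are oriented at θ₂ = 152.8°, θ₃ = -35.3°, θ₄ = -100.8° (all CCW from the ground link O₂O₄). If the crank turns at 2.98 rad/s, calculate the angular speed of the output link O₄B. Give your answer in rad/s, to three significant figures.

ω₂ = 2.98 rad/s
Differentiating the loop-closure r₂e^{iθ₂}+r₃e^{iθ₃}=r₁+r₄e^{iθ₄} gives r₂ω₂e^{iθ₂}+r₃ω₃e^{iθ₃}=r₄ω₄e^{iθ₄}.
Eliminating the other unknown: ω₄ = r₂ω₂ sin(θ₂−θ₃) / [r₄ sin(θ₄−θ₃)].
Numerator sine = -0.14090; denominator sine = -0.90996.
Result = 0.0483·2.98·(-0.14090) / (0.0798·(-0.90996)) = +0.27929 rad/s; magnitude 0.27929 rad/s.

0.279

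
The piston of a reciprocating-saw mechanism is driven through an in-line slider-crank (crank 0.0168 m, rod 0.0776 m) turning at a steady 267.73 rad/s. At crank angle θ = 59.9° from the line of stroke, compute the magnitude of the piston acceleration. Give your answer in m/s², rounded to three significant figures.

474

ω = 267.7 rad/s
x(θ) = r cosθ + √(L² − r² sin²θ); with ω constant, a = ω²·d²x/dθ².
d²x/dθ² = −r cosθ − r²(cos2θ)/√u − r⁴ sin²2θ/(4u^{3/2}),  u = L² − r² sin²θ = 0.00581051 m².
Substituting r = 0.0168 m, L = 0.0776 m, θ = 59.9°: d²x/dθ² = -0.0066191 m.
a = ω²·d²x/dθ² = (267.7)²·(-0.0066191) = -474.45 m/s²;  |a| = 474.45 m/s².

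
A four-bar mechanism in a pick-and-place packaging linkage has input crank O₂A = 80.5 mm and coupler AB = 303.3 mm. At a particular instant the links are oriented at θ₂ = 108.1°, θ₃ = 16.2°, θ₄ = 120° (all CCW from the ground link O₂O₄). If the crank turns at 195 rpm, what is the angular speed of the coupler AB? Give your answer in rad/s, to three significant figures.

1.15

ω₂ = 20.42 rad/s (from 195 rpm).
Differentiating the loop-closure r₂e^{iθ₂}+r₃e^{iθ₃}=r₁+r₄e^{iθ₄} gives r₂ω₂e^{iθ₂}+r₃ω₃e^{iθ₃}=r₄ω₄e^{iθ₄}.
Eliminating the other unknown: ω₃ = r₂ω₂ sin(θ₄−θ₂) / [r₃ sin(θ₃−θ₄)].
Numerator sine = +0.20620; denominator sine = -0.97113.
Result = 0.0805·20.42·(+0.20620) / (0.3033·(-0.97113)) = -1.1508 rad/s; magnitude 1.1508 rad/s.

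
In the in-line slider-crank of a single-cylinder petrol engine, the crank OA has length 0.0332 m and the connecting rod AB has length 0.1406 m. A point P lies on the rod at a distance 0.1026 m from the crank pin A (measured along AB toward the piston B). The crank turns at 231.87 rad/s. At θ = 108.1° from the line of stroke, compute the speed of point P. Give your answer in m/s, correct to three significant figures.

ω = 231.9 rad/s.  Crank-pin speed |V_A| = rω = 7.6981 m/s, perpendicular to OA.
Rod angle: sinφ = −(r/L) sinθ ⇒ φ = -12.970°; ω_rod = −rω cosθ/√(L²−r²sin²θ) = +17.455 rad/s.
V_P = V_A + ω_rod × AP, with AP = 0.1026 m along the rod.
Components: V_Px = −rω sinθ − a·ω_rod·sinφ = -6.9152 m/s;  V_Py = rω cosθ + a·ω_rod·cosφ = -0.64638 m/s.
|V_P| = √(V_Px² + V_Py²) = 6.9453 m/s.

6.95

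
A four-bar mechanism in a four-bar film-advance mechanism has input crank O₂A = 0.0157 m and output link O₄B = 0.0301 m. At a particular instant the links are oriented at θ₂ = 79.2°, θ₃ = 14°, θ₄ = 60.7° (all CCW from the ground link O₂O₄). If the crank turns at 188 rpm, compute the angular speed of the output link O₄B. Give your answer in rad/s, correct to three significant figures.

12.8

ω₂ = 19.69 rad/s (from 188 rpm).
Differentiating the loop-closure r₂e^{iθ₂}+r₃e^{iθ₃}=r₁+r₄e^{iθ₄} gives r₂ω₂e^{iθ₂}+r₃ω₃e^{iθ₃}=r₄ω₄e^{iθ₄}.
Eliminating the other unknown: ω₄ = r₂ω₂ sin(θ₂−θ₃) / [r₄ sin(θ₄−θ₃)].
Numerator sine = +0.90778; denominator sine = +0.72777.
Result = 0.0157·19.69·(+0.90778) / (0.0301·(+0.72777)) = +12.809 rad/s; magnitude 12.809 rad/s.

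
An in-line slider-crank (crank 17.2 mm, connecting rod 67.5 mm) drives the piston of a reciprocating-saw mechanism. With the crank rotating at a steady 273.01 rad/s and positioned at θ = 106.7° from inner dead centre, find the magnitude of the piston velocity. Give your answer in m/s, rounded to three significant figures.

4.16

ω = 273 rad/s
For an in-line slider-crank, x = r cosθ + √(L² − r² sin²θ), so v = −rω sinθ·[1 + r cosθ/√(L² − r² sin²θ)].
With r = 0.0172 m, L = 0.0675 m, θ = 106.7°: √(L² − r² sin²θ) = 0.065459 m.
v = −0.0172·273·0.95782·[1 + 0.0172·-0.28736/0.065459] = -4.1581 m/s.
|v| = 4.1581 m/s.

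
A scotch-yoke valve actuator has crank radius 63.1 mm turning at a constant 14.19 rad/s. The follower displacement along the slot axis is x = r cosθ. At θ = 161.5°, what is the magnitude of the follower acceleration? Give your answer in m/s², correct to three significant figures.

ω = 14.19 rad/s
x = r cosθ ⇒ ẍ = −rω² cosθ (ω constant).
|a| = rω²|cosθ| = 0.0631·(14.19)²·|cos 161.5°| = 12.049 m/s².

12.0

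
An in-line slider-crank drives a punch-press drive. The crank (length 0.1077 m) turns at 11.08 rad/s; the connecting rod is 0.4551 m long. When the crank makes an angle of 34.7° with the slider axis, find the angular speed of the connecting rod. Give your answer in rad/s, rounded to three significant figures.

ω = 11.08 rad/s
The rod makes angle φ with the slider axis where L sinφ = r sinθ; differentiating, L cosφ·φ̇ = r ω cosθ.
L cosφ = √(L² − r² sin²θ) = 0.45095 m.
|ω_rod| = r ω |cosθ| / √(L² − r² sin²θ) = 0.1077·11.08·0.82214/0.45095 = 2.1756 rad/s.

2.18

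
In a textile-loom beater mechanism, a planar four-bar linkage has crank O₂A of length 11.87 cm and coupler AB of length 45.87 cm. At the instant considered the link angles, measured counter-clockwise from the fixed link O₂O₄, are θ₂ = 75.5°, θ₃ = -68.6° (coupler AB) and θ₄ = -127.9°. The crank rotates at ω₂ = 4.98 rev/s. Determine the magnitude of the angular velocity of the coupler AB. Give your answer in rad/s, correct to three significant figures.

ω₂ = 31.29 rad/s (from 4.98 rev/s).
Differentiating the loop-closure r₂e^{iθ₂}+r₃e^{iθ₃}=r₁+r₄e^{iθ₄} gives r₂ω₂e^{iθ₂}+r₃ω₃e^{iθ₃}=r₄ω₄e^{iθ₄}.
Eliminating the other unknown: ω₃ = r₂ω₂ sin(θ₄−θ₂) / [r₃ sin(θ₃−θ₄)].
Numerator sine = +0.39715; denominator sine = +0.85985.
Result = 0.1187·31.29·(+0.39715) / (0.4587·(+0.85985)) = +3.7399 rad/s; magnitude 3.7399 rad/s.

3.74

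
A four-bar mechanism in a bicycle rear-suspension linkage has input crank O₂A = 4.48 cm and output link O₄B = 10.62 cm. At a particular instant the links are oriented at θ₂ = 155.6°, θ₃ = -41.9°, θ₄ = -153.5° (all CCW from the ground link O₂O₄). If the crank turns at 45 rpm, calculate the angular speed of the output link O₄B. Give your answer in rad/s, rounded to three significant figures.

ω₂ = 4.712 rad/s (from 45 rpm).
Differentiating the loop-closure r₂e^{iθ₂}+r₃e^{iθ₃}=r₁+r₄e^{iθ₄} gives r₂ω₂e^{iθ₂}+r₃ω₃e^{iθ₃}=r₄ω₄e^{iθ₄}.
Eliminating the other unknown: ω₄ = r₂ω₂ sin(θ₂−θ₃) / [r₄ sin(θ₄−θ₃)].
Numerator sine = -0.30071; denominator sine = -0.92978.
Result = 0.0448·4.712·(-0.30071) / (0.1062·(-0.92978)) = +0.64292 rad/s; magnitude 0.64292 rad/s.

0.643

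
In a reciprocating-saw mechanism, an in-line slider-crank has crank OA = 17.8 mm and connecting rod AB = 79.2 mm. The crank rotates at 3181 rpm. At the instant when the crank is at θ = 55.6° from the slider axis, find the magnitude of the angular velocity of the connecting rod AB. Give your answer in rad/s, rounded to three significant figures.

43.0

ω = 333.1 rad/s (converted from 3181 rpm).
The rod makes angle φ with the slider axis where L sinφ = r sinθ; differentiating, L cosφ·φ̇ = r ω cosθ.
L cosφ = √(L² − r² sin²θ) = 0.077826 m.
|ω_rod| = r ω |cosθ| / √(L² − r² sin²θ) = 0.0178·333.1·0.56497/0.077826 = 43.044 rad/s.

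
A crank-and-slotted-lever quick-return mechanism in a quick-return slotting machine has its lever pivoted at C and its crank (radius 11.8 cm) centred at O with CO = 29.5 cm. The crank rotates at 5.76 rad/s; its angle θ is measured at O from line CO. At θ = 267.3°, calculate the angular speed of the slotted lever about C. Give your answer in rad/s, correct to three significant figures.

0.724

ω = 5.76 rad/s
Crank pin A relative to C: A = (d + r cosθ, r sinθ); lever angle φ = atan2(r sinθ, d + r cosθ).
Differentiating tanφ: φ̇ = rω(d cosθ + r)/(d² + r² + 2dr cosθ).
d² + r² + 2dr cosθ = |CA|² = 0.0976694 m²;  d cosθ + r = +0.1041 m.
|ω_lever| = |0.118·5.76·+0.1041| / 0.0976694 = 0.72446 rad/s.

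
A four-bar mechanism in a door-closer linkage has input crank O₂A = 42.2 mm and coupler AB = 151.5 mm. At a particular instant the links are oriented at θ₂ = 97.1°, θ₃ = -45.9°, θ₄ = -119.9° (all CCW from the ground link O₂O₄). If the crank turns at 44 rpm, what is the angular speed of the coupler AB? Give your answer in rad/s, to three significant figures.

ω₂ = 4.608 rad/s (from 44 rpm).
Differentiating the loop-closure r₂e^{iθ₂}+r₃e^{iθ₃}=r₁+r₄e^{iθ₄} gives r₂ω₂e^{iθ₂}+r₃ω₃e^{iθ₃}=r₄ω₄e^{iθ₄}.
Eliminating the other unknown: ω₃ = r₂ω₂ sin(θ₄−θ₂) / [r₃ sin(θ₃−θ₄)].
Numerator sine = +0.60182; denominator sine = +0.96126.
Result = 0.0422·4.608·(+0.60182) / (0.1515·(+0.96126)) = +0.80353 rad/s; magnitude 0.80353 rad/s.

0.804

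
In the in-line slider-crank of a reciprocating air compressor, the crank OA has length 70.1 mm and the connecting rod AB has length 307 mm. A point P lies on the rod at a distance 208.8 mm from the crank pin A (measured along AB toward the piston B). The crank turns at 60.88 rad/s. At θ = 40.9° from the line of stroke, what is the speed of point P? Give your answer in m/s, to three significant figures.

3.29

ω = 60.88 rad/s.  Crank-pin speed |V_A| = rω = 4.2677 m/s, perpendicular to OA.
Rod angle: sinφ = −(r/L) sinθ ⇒ φ = -8.598°; ω_rod = −rω cosθ/√(L²−r²sin²θ) = -10.627 rad/s.
V_P = V_A + ω_rod × AP, with AP = 0.2088 m along the rod.
Components: V_Px = −rω sinθ − a·ω_rod·sinφ = -3.126 m/s;  V_Py = rω cosθ + a·ω_rod·cosφ = +1.0318 m/s.
|V_P| = √(V_Px² + V_Py²) = 3.2918 m/s.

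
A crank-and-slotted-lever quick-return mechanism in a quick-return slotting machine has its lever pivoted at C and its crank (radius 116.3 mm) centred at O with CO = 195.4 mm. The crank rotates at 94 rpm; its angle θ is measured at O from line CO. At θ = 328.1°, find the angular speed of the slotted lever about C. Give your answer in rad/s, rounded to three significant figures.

3.58

ω = 9.844 rad/s (from 94 rpm).
Crank pin A relative to C: A = (d + r cosθ, r sinθ); lever angle φ = atan2(r sinθ, d + r cosθ).
Differentiating tanφ: φ̇ = rω(d cosθ + r)/(d² + r² + 2dr cosθ).
d² + r² + 2dr cosθ = |CA|² = 0.0902926 m²;  d cosθ + r = +0.28219 m.
|ω_lever| = |0.1163·9.844·+0.28219| / 0.0902926 = 3.5779 rad/s.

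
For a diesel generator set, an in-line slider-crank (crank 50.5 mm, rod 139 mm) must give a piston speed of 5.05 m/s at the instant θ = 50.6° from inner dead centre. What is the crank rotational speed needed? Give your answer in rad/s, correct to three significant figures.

104

For an in-line slider-crank, |v_piston| = rω|sinθ|·[1 + r cosθ/√(L² − r² sin²θ)].
With r = 0.0505 m, L = 0.139 m, θ = 50.6°: the bracketed kinematic factor |dx/dθ| = 0.048399 m.
ω = v/|dx/dθ| = 5.05/0.048399 = 104.34 rad/s.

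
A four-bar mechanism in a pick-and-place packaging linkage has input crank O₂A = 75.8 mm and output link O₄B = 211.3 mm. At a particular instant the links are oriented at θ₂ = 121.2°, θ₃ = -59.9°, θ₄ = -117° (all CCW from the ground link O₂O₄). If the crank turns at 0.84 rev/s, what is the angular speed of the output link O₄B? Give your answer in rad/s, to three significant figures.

ω₂ = 5.278 rad/s (from 0.84 rev/s).
Differentiating the loop-closure r₂e^{iθ₂}+r₃e^{iθ₃}=r₁+r₄e^{iθ₄} gives r₂ω₂e^{iθ₂}+r₃ω₃e^{iθ₃}=r₄ω₄e^{iθ₄}.
Eliminating the other unknown: ω₄ = r₂ω₂ sin(θ₂−θ₃) / [r₄ sin(θ₄−θ₃)].
Numerator sine = -0.01920; denominator sine = -0.83962.
Result = 0.0758·5.278·(-0.01920) / (0.2113·(-0.83962)) = +0.04329 rad/s; magnitude 0.04329 rad/s.

0.0433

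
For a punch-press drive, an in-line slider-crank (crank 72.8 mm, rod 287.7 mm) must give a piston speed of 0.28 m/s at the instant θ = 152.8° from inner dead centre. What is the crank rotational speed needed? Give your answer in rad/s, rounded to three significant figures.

For an in-line slider-crank, |v_piston| = rω|sinθ|·[1 + r cosθ/√(L² − r² sin²θ)].
With r = 0.0728 m, L = 0.2877 m, θ = 152.8°: the bracketed kinematic factor |dx/dθ| = 0.025737 m.
ω = v/|dx/dθ| = 0.28/0.025737 = 10.879 rad/s.

10.9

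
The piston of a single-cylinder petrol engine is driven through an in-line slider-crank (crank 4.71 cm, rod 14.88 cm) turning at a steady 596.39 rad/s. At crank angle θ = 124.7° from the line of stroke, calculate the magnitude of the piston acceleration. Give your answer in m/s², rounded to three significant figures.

ω = 596.4 rad/s
x(θ) = r cosθ + √(L² − r² sin²θ); with ω constant, a = ω²·d²x/dθ².
d²x/dθ² = −r cosθ − r²(cos2θ)/√u − r⁴ sin²2θ/(4u^{3/2}),  u = L² − r² sin²θ = 0.020642 m².
Substituting r = 0.0471 m, L = 0.1488 m, θ = 124.7°: d²x/dθ² = +0.031882 m.
a = ω²·d²x/dθ² = (596.4)²·(+0.031882) = +11340 m/s²;  |a| = 11340 m/s².

11300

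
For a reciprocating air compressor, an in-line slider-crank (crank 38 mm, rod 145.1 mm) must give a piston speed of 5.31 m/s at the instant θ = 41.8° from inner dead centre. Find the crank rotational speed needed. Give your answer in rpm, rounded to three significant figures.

1670

For an in-line slider-crank, |v_piston| = rω|sinθ|·[1 + r cosθ/√(L² − r² sin²θ)].
With r = 0.038 m, L = 0.1451 m, θ = 41.8°: the bracketed kinematic factor |dx/dθ| = 0.03035 m.
ω = v/|dx/dθ| = 5.31/0.03035 = 174.96 rad/s.
N = 60ω/(2π) = 1670.7 rpm.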